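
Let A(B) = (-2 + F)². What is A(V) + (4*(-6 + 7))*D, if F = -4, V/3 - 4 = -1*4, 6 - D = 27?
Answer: -48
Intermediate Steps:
D = -21 (D = 6 - 1*27 = 6 - 27 = -21)
V = 0 (V = 12 + 3*(-1*4) = 12 + 3*(-4) = 12 - 12 = 0)
A(B) = 36 (A(B) = (-2 - 4)² = (-6)² = 36)
A(V) + (4*(-6 + 7))*D = 36 + (4*(-6 + 7))*(-21) = 36 + (4*1)*(-21) = 36 + 4*(-21) = 36 - 84 = -48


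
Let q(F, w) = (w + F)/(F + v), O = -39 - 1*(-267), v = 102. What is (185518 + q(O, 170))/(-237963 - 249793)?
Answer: -30610669/80479740 ≈ -0.38035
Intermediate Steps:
O = 228 (O = -39 + 267 = 228)
q(F, w) = (F + w)/(102 + F) (q(F, w) = (w + F)/(F + 102) = (F + w)/(102 + F))
(185518 + q(O, 170))/(-237963 - 249793) = (185518 + (228 + 170)/(102 + 228))/(-237963 - 249793) = (185518 + 398/330)/(-487756) = (185518 + (1/330)*398)*(-1/487756) = (185518 + 199/165)*(-1/487756) = (30610669/165)*(-1/487756) = -30610669/80479740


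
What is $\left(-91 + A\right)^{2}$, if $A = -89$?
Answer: $32400$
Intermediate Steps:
$\left(-91 + A\right)^{2} = \left(-91 - 89\right)^{2} = \left(-180\right)^{2} = 32400$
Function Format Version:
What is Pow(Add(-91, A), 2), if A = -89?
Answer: 32400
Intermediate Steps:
Pow(Add(-91, A), 2) = Pow(Add(-91, -89), 2) = Pow(-180, 2) = 32400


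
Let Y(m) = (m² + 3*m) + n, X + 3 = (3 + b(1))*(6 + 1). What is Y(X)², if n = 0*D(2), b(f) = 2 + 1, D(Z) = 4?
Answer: 2683044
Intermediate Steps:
b(f) = 3
n = 0 (n = 0*4 = 0)
X = 39 (X = -3 + (3 + 3)*(6 + 1) = -3 + 6*7 = -3 + 42 = 39)
Y(m) = m² + 3*m (Y(m) = (m² + 3*m) + 0 = m² + 3*m)
Y(X)² = (39*(3 + 39))² = (39*42)² = 1638² = 2683044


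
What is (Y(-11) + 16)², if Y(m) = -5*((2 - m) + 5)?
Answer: 5476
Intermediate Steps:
Y(m) = -35 + 5*m (Y(m) = -5*(7 - m) = -35 + 5*m)
(Y(-11) + 16)² = ((-35 + 5*(-11)) + 16)² = ((-35 - 55) + 16)² = (-90 + 16)² = (-74)² = 5476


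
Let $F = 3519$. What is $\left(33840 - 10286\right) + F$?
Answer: $27073$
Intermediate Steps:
$\left(33840 - 10286\right) + F = \left(33840 - 10286\right) + 3519 = 23554 + 3519 = 27073$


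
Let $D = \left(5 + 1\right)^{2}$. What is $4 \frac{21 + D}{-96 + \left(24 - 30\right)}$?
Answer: $- \frac{38}{17} \approx -2.2353$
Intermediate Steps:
$D = 36$ ($D = 6^{2} = 36$)
$4 \frac{21 + D}{-96 + \left(24 - 30\right)} = 4 \frac{21 + 36}{-96 + \left(24 - 30\right)} = 4 \frac{57}{-96 - 6} = 4 \frac{57}{-102} = 4 \cdot 57 \left(- \frac{1}{102}\right) = 4 \left(- \frac{19}{34}\right) = - \frac{38}{17}$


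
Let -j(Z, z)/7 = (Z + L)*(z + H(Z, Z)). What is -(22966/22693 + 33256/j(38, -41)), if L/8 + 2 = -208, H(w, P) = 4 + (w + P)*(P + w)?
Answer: -757842709082/748461274869 ≈ -1.0125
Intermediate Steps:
H(w, P) = 4 + (P + w)² (H(w, P) = 4 + (P + w)*(P + w) = 4 + (P + w)²)
L = -1680 (L = -16 + 8*(-208) = -16 - 1664 = -1680)
j(Z, z) = -7*(-1680 + Z)*(4 + z + 4*Z²) (j(Z, z) = -7*(Z - 1680)*(z + (4 + (Z + Z)²)) = -7*(-1680 + Z)*(z + (4 + (2*Z)²)) = -7*(-1680 + Z)*(z + (4 + 4*Z²)) = -7*(-1680 + Z)*(4 + z + 4*Z²))
-(22966/22693 + 33256/j(38, -41)) = -(22966/22693 + 33256/(47040 + 11760*(-41) + 47040*38² - 28*38*(1 + 38²) - 7*38*(-41))) = -(22966*(1/22693) + 33256/(47040 - 482160 + 47040*1444 - 28*38*(1 + 1444) + 10906)) = -(22966/22693 + 33256/(47040 - 482160 + 67925760 - 28*38*1445 + 10906)) = -(22966/22693 + 33256/(47040 - 482160 + 67925760 - 1537480 + 10906)) = -(22966/22693 + 33256/65964066) = -(22966/22693 + 33256*(1/65964066)) = -(22966/22693 + 16628/32982033) = -1*757842709082/748461274869 = -757842709082/748461274869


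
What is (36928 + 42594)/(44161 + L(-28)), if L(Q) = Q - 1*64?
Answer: 79522/44069 ≈ 1.8045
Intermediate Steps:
L(Q) = -64 + Q (L(Q) = Q - 64 = -64 + Q)
(36928 + 42594)/(44161 + L(-28)) = (36928 + 42594)/(44161 + (-64 - 28)) = 79522/(44161 - 92) = 79522/44069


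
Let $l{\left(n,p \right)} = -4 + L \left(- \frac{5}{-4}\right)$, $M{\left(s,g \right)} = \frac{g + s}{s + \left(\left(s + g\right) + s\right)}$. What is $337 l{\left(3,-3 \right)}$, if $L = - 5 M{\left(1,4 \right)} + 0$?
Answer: $- \frac{79869}{28} \approx -2852.5$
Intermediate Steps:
$M{\left(s,g \right)} = \frac{g + s}{g + 3 s}$ ($M{\left(s,g \right)} = \frac{g + s}{s + \left(\left(g + s\right) + s\right)} = \frac{g + s}{s + \left(g + 2 s\right)} = \frac{g + s}{g + 3 s}$)
$L = - \frac{25}{7}$ ($L = - 5 \frac{4 + 1}{4 + 3 \cdot 1} + 0 = - 5 \frac{1}{4 + 3} \cdot 5 + 0 = - 5 \cdot \frac{1}{7} \cdot 5 + 0 = \left(-5\right) \frac{5}{7} + 0 = - \frac{25}{7} + 0 = - \frac{25}{7} \approx -3.5714$)
$l{\left(n,p \right)} = - \frac{237}{28}$ ($l{\left(n,p \right)} = -4 - \frac{25 \left(- \frac{5}{-4}\right)}{7} = -4 - \frac{25 \left(\left(-5\right) \left(- \frac{1}{4}\right)\right)}{7} = -4 - \frac{125}{28} = - \frac{237}{28}$)
$337 l{\left(3,-3 \right)} = 337 \left(- \frac{237}{28}\right) = - \frac{79869}{28}$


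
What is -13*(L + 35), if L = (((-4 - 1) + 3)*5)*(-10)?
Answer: -1755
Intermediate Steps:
L = 100 (L = ((-5 + 3)*5)*(-10) = -2*5*(-10) = -10*(-10) = 100)
-13*(L + 35) = -13*(100 + 35) = -13*135 = -1755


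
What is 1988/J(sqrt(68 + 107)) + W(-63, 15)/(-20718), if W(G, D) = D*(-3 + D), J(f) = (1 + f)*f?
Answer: 1143224/100137 - 142*sqrt(7)/435 ≈ 10.553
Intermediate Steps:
J(f) = f*(1 + f)
1988/J(sqrt(68 + 107)) + W(-63, 15)/(-20718) = 1988/((sqrt(68 + 107)*(1 + sqrt(68 + 107)))) + (15*(-3 + 15))/(-20718) = 1988/((sqrt(175)*(1 + sqrt(175)))) + (15*12)*(-1/20718) = 1988/(((5*sqrt(7))*(1 + 5*sqrt(7)))) + 180*(-1/20718) = 1988/((5*sqrt(7)*(1 + 5*sqrt(7)))) - 10/1151 = 1988*(sqrt(7)/(35*(1 + 5*sqrt(7)))) - 10/1151 = 284*sqrt(7)/(5*(1 + 5*sqrt(7))) - 10/1151 = -10/1151 + 284*sqrt(7)/(5*(1 + 5*sqrt(7)))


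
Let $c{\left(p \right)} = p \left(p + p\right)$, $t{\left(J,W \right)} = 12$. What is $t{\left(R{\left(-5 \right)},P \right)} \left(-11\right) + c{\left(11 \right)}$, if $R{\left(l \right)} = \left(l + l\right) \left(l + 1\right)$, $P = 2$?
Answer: $110$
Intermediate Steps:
$R{\left(l \right)} = 2 l \left(1 + l\right)$
$c{\left(p \right)} = 2 p^{2}$ ($c{\left(p \right)} = p 2 p = 2 p^{2}$)
$t{\left(R{\left(-5 \right)},P \right)} \left(-11\right) + c{\left(11 \right)} = 12 \left(-11\right) + 2 \cdot 11^{2} = -132 + 2 \cdot 121 = -132 + 242 = 110$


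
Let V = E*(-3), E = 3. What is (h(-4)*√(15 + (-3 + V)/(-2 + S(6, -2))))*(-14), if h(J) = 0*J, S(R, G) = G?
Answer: 0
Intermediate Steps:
V = -9 (V = 3*(-3) = -9)
h(J) = 0
(h(-4)*√(15 + (-3 + V)/(-2 + S(6, -2))))*(-14) = (0*√(15 + (-3 - 9)/(-2 - 2)))*(-14) = (0*√(15 - 12/(-4)))*(-14) = (0*√(15 - 12*(-¼)))*(-14) = (0*√(15 + 3))*(-14) = (0*√18)*(-14) = (0*(3*√2))*(-14) = 0*(-14) = 0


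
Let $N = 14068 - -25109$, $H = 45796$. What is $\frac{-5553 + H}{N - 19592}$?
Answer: $\frac{40243}{19585} \approx 2.0548$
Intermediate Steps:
$N = 39177$ ($N = 14068 + 25109 = 39177$)
$\frac{-5553 + H}{N - 19592} = \frac{-5553 + 45796}{39177 - 19592} = \frac{40243}{19585}$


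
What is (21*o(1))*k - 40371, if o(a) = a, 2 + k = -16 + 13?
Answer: -40476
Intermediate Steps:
k = -5 (k = -2 + (-16 + 13) = -2 - 3 = -5)
(21*o(1))*k - 40371 = (21*1)*(-5) - 40371 = 21*(-5) - 40371 = -105 - 40371 = -40476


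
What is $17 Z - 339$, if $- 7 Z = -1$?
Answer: $- \frac{2356}{7} \approx -336.57$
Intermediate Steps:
$Z = \frac{1}{7}$ ($Z = \left(- \frac{1}{7}\right) \left(-1\right) = \frac{1}{7} \approx 0.14286$)
$17 Z - 339 = 17 \cdot \frac{1}{7} - 339 = \frac{17}{7} - 339 = - \frac{2356}{7}$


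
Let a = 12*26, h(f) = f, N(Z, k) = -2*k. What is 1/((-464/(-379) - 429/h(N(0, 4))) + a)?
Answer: 3032/1112287 ≈ 0.0027259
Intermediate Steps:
a = 312
1/((-464/(-379) - 429/h(N(0, 4))) + a) = 1/((-464/(-379) - 429/((-2*4))) + 312) = 1/((-464*(-1/379) - 429/(-8)) + 312) = 1/((464/379 - 429*(-1/8)) + 312) = 1/((464/379 + 429/8) + 312) = 1/(166303/3032 + 312) = 1/(1112287/3032) = 3032/1112287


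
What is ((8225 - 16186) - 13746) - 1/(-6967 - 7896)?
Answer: -322631140/14863 ≈ -21707.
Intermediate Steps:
((8225 - 16186) - 13746) - 1/(-6967 - 7896) = (-7961 - 13746) - 1/(-14863) = -21707 - 1*(-1/14863) = -21707 + 1/14863 = -322631140/14863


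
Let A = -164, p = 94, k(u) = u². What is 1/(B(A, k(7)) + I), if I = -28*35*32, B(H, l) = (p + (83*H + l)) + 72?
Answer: -1/44757 ≈ -2.2343e-5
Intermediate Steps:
B(H, l) = 166 + l + 83*H (B(H, l) = (94 + (83*H + l)) + 72 = (94 + (l + 83*H)) + 72 = (94 + l + 83*H) + 72 = 166 + l + 83*H)
I = -31360 (I = -980*32 = -31360)
1/(B(A, k(7)) + I) = 1/((166 + 7² + 83*(-164)) - 31360) = 1/((166 + 49 - 13612) - 31360) = 1/(-13397 - 31360) = 1/(-44757) = -1/44757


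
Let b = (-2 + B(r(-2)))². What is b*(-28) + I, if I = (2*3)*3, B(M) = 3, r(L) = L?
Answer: -10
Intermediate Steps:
I = 18 (I = 6*3 = 18)
b = 1 (b = (-2 + 3)² = 1² = 1)
b*(-28) + I = 1*(-28) + 18 = -28 + 18 = -10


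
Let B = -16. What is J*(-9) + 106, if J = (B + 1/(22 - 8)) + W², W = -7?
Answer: -2683/14 ≈ -191.64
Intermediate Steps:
J = 463/14 (J = (-16 + 1/(22 - 8)) + (-7)² = (-16 + 1/14) + 49 = -223/14 + 49 = 463/14 ≈ 33.071)
J*(-9) + 106 = (463/14)*(-9) + 106 = -4167/14 + 106 = -2683/14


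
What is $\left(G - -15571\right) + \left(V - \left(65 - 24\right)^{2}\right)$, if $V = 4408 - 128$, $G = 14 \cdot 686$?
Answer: $27774$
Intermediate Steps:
$G = 9604$
$V = 4280$
$\left(G - -15571\right) + \left(V - \left(65 - 24\right)^{2}\right) = \left(9604 - -15571\right) + \left(4280 - \left(65 - 24\right)^{2}\right) = \left(9604 + 15571\right) + \left(4280 - 41^{2}\right) = 25175 + \left(4280 - 1681\right) = 25175 + 2599 = 27774$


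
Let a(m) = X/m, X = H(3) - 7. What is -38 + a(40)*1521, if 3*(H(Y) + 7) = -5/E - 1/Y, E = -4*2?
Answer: -181329/320 ≈ -566.65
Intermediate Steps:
E = -8
H(Y) = -163/24 - 1/(3*Y) (H(Y) = -7 + (-5/(-8) - 1/Y)/3 = -7 + (-5*(-⅛) - 1/Y)/3 = -7 + (5/8 - 1/Y)/3 = -7 + (5/24 - 1/(3*Y)) = -163/24 - 1/(3*Y))
X = -1001/72 (X = (1/24)*(-8 - 163*3)/3 - 7 = (1/24)*(⅓)*(-8 - 489) - 7 = (1/24)*(⅓)*(-497) - 7 = -497/72 - 7 = -1001/72 ≈ -13.903)
a(m) = -1001/(72*m)
-38 + a(40)*1521 = -38 - 1001/72/40*1521 = -38 - 1001/72*1/40*1521 = -38 - 1001/2880*1521 = -38 - 169169/320 = -181329/320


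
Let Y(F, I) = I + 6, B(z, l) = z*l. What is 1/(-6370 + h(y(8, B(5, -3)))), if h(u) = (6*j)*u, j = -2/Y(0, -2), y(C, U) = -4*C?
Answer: -1/6274 ≈ -0.00015939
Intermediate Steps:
B(z, l) = l*z
Y(F, I) = 6 + I
j = -1/2 (j = -2/(6 - 2) = -2/4 = -2*1/4 = -1/2 ≈ -0.50000)
h(u) = -3*u (h(u) = (6*(-1/2))*u = -3*u)
1/(-6370 + h(y(8, B(5, -3)))) = 1/(-6370 - (-12)*8) = 1/(-6370 - 3*(-32)) = 1/(-6370 + 96) = 1/(-6274) = -1/6274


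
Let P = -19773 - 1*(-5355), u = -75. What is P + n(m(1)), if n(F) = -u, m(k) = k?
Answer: -14343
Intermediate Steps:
n(F) = 75 (n(F) = -1*(-75) = 75)
P = -14418 (P = -19773 + 5355 = -14418)
P + n(m(1)) = -14418 + 75 = -14343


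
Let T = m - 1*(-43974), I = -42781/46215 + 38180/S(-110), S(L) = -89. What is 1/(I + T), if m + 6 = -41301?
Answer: 4113135/9201434836 ≈ 0.00044701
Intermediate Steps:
m = -41307 (m = -6 - 41301 = -41307)
I = -1768296209/4113135 (I = -42781/46215 + 38180/(-89) = -42781*1/46215 + 38180*(-1/89) = -42781/46215 - 38180/89 = -1768296209/4113135 ≈ -429.91)
T = 2667 (T = -41307 - 1*(-43974) = -41307 + 43974 = 2667)
1/(I + T) = 1/(-1768296209/4113135 + 2667) = 1/(9201434836/4113135) = 4113135/9201434836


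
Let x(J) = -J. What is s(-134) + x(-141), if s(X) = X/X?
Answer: 142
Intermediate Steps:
s(X) = 1
s(-134) + x(-141) = 1 - 1*(-141) = 1 + 141 = 142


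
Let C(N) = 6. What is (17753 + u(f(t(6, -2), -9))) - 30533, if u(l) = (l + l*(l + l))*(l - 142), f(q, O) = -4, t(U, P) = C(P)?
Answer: -16868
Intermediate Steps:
t(U, P) = 6
u(l) = (-142 + l)*(l + 2*l²) (u(l) = (l + l*(2*l))*(-142 + l) = (l + 2*l²)*(-142 + l) = (-142 + l)*(l + 2*l²))
(17753 + u(f(t(6, -2), -9))) - 30533 = (17753 - 4*(-142 - 283*(-4) + 2*(-4)²)) - 30533 = (17753 - 4*(-142 + 1132 + 2*16)) - 30533 = (17753 - 4*(-142 + 1132 + 32)) - 30533 = (17753 - 4*1022) - 30533 = (17753 - 4088) - 30533 = 13665 - 30533 = -16868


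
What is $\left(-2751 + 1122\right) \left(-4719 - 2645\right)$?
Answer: $11995956$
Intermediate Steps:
$\left(-2751 + 1122\right) \left(-4719 - 2645\right) = \left(-1629\right) \left(-7364\right) = 11995956$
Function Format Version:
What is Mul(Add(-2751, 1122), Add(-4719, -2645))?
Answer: 11995956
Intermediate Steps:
Mul(Add(-2751, 1122), Add(-4719, -2645)) = Mul(-1629, -7364) = 11995956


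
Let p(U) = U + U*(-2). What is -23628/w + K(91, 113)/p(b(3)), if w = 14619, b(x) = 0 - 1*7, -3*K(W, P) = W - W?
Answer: -716/443 ≈ -1.6163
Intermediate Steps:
K(W, P) = 0 (K(W, P) = -(W - W)/3 = -⅓*0 = 0)
b(x) = -7 (b(x) = 0 - 7 = -7)
p(U) = -U (p(U) = U - 2*U = -U)
-23628/w + K(91, 113)/p(b(3)) = -23628/14619 + 0/((-1*(-7))) = -23628*1/14619 + 0/7 = -716/443 + 0*(⅐) = -716/443 + 0 = -716/443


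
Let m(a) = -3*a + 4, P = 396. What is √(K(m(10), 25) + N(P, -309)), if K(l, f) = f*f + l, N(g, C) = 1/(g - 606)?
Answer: √26415690/210 ≈ 24.474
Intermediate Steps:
m(a) = 4 - 3*a
N(g, C) = 1/(-606 + g)
K(l, f) = l + f² (K(l, f) = f² + l = l + f²)
√(K(m(10), 25) + N(P, -309)) = √(((4 - 3*10) + 25²) + 1/(-606 + 396)) = √(((4 - 30) + 625) + 1/(-210)) = √((-26 + 625) - 1/210) = √(599 - 1/210) = √(125789/210) = √26415690/210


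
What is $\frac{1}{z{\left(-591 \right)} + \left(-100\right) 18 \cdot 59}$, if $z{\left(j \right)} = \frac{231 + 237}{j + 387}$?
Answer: $- \frac{17}{1805439} \approx -9.416 \cdot 10^{-6}$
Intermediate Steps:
$z{\left(j \right)} = \frac{468}{387 + j}$
$\frac{1}{z{\left(-591 \right)} + \left(-100\right) 18 \cdot 59} = \frac{1}{\frac{468}{387 - 591} + \left(-100\right) 18 \cdot 59} = \frac{1}{\frac{468}{-204} - 106200} = \frac{1}{468 \left(- \frac{1}{204}\right) - 106200} = \frac{1}{- \frac{39}{17} - 106200} = \frac{1}{- \frac{1805439}{17}} = - \frac{17}{1805439}$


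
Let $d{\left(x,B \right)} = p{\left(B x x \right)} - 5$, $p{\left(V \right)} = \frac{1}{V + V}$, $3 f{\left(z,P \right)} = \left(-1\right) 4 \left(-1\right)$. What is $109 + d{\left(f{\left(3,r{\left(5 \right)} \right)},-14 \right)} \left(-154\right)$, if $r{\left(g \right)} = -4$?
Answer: $\frac{28227}{32} \approx 882.09$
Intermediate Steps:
$f{\left(z,P \right)} = \frac{4}{3}$ ($f{\left(z,P \right)} = \frac{\left(-1\right) 4 \left(-1\right)}{3} = \frac{\left(-4\right) \left(-1\right)}{3} = \frac{1}{3} \cdot 4 = \frac{4}{3}$)
$p{\left(V \right)} = \frac{1}{2 V}$
$d{\left(x,B \right)} = -5 + \frac{1}{2 B x^{2}}$ ($d{\left(x,B \right)} = \frac{1}{2 B x x} - 5 = \frac{1}{2 B x^{2}} - 5 = -5 + \frac{1}{2 B x^{2}}$)
$109 + d{\left(f{\left(3,r{\left(5 \right)} \right)},-14 \right)} \left(-154\right) = 109 + \left(-5 + \frac{1}{2 \left(-14\right) \frac{16}{9}}\right) \left(-154\right) = 109 + \left(-5 + \frac{1}{2} \left(- \frac{1}{14}\right) \frac{9}{16}\right) \left(-154\right) = 109 + \left(-5 - \frac{9}{448}\right) \left(-154\right) = 109 - - \frac{24739}{32} = 109 + \frac{24739}{32} = \frac{28227}{32}$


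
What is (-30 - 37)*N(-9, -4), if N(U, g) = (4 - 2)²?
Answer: -268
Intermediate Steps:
N(U, g) = 4 (N(U, g) = 2² = 4)
(-30 - 37)*N(-9, -4) = (-30 - 37)*4 = -67*4 = -268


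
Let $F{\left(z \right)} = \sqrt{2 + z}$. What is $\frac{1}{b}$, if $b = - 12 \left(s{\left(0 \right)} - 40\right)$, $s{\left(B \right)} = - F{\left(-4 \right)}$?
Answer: $\frac{5}{2403} - \frac{i \sqrt{2}}{19224} \approx 0.0020807 - 7.3565 \cdot 10^{-5} i$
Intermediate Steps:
$s{\left(B \right)} = - i \sqrt{2}$ ($s{\left(B \right)} = - \sqrt{2 - 4} = - \sqrt{-2} = - i \sqrt{2}$)
$b = 480 + 12 i \sqrt{2}$ ($b = - 12 \left(- i \sqrt{2} - 40\right) = - 12 \left(-40 - i \sqrt{2}\right) = 480 + 12 i \sqrt{2} \approx 480.0 + 16.971 i$)
$\frac{1}{b} = \frac{1}{480 + 12 i \sqrt{2}}$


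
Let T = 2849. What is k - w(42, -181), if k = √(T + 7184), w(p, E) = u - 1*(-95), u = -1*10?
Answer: -85 + √10033 ≈ 15.165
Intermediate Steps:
u = -10
w(p, E) = 85 (w(p, E) = -10 - 1*(-95) = -10 + 95 = 85)
k = √10033 (k = √(2849 + 7184) = √10033 ≈ 100.16)
k - w(42, -181) = √10033 - 1*85 = √10033 - 85 = -85 + √10033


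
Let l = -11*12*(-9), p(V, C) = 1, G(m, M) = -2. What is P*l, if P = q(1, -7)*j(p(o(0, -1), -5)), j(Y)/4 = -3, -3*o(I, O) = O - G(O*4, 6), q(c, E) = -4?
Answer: 57024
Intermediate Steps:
o(I, O) = -⅔ - O/3 (o(I, O) = -(O - 1*(-2))/3 = -(O + 2)/3 = -(2 + O)/3 = -⅔ - O/3)
j(Y) = -12 (j(Y) = 4*(-3) = -12)
P = 48 (P = -4*(-12) = 48)
l = 1188 (l = -132*(-9) = 1188)
P*l = 48*1188 = 57024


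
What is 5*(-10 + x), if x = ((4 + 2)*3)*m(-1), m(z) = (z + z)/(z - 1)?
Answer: 40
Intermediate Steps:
m(z) = 2*z/(-1 + z) (m(z) = (2*z)/(-1 + z) = 2*z/(-1 + z))
x = 18 (x = ((4 + 2)*3)*(2*(-1)/(-1 - 1)) = (6*3)*(2*(-1)/(-2)) = 18*(2*(-1)*(-½)) = 18*1 = 18)
5*(-10 + x) = 5*(-10 + 18) = 5*8 = 40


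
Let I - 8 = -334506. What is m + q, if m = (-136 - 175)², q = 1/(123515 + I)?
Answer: 20406486742/210983 ≈ 96721.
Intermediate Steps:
I = -334498 (I = 8 - 334506 = -334498)
q = -1/210983 (q = 1/(123515 - 334498) = 1/(-210983) = -1/210983 ≈ -4.7397e-6)
m = 96721 (m = (-311)² = 96721)
m + q = 96721 - 1/210983 = 20406486742/210983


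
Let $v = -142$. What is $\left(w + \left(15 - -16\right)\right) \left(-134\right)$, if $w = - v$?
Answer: $-23182$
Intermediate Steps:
$w = 142$ ($w = \left(-1\right) \left(-142\right) = 142$)
$\left(w + \left(15 - -16\right)\right) \left(-134\right) = \left(142 + \left(15 - -16\right)\right) \left(-134\right) = \left(142 + \left(15 + 16\right)\right) \left(-134\right) = \left(142 + 31\right) \left(-134\right) = 173 \left(-134\right) = -23182$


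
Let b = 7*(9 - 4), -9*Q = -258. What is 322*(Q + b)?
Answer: 61502/3 ≈ 20501.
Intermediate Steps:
Q = 86/3 (Q = -⅑*(-258) = 86/3 ≈ 28.667)
b = 35 (b = 7*5 = 35)
322*(Q + b) = 322*(86/3 + 35) = 322*(191/3) = 61502/3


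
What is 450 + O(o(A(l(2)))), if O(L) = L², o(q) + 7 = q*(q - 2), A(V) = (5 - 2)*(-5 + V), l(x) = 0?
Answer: 61954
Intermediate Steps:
A(V) = -15 + 3*V (A(V) = 3*(-5 + V) = -15 + 3*V)
o(q) = -7 + q*(-2 + q) (o(q) = -7 + q*(q - 2) = -7 + q*(-2 + q))
450 + O(o(A(l(2)))) = 450 + (-7 + (-15 + 3*0)² - 2*(-15 + 3*0))² = 450 + (-7 + (-15 + 0)² - 2*(-15 + 0))² = 450 + (-7 + (-15)² - 2*(-15))² = 450 + (-7 + 225 + 30)² = 450 + 248² = 450 + 61504 = 61954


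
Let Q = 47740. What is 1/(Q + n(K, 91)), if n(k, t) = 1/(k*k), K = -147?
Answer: 21609/1031613661 ≈ 2.0947e-5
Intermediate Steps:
n(k, t) = k**(-2) (n(k, t) = 1/(k**2) = k**(-2))
1/(Q + n(K, 91)) = 1/(47740 + (-147)**(-2)) = 1/(47740 + 1/21609) = 1/(1031613661/21609) = 21609/1031613661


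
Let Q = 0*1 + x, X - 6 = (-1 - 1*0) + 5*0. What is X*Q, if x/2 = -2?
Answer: -20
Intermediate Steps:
x = -4 (x = 2*(-2) = -4)
X = 5 (X = 6 + ((-1 - 1*0) + 5*0) = 6 + ((-1 + 0) + 0) = 6 + (-1 + 0) = 6 - 1 = 5)
Q = -4 (Q = 0*1 - 4 = 0 - 4 = -4)
X*Q = 5*(-4) = -20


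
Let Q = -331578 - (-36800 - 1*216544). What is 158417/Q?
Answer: -158417/78234 ≈ -2.0249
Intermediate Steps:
Q = -78234 (Q = -331578 - (-36800 - 216544) = -331578 - 1*(-253344) = -331578 + 253344 = -78234)
158417/Q = 158417/(-78234) = 158417*(-1/78234) = -158417/78234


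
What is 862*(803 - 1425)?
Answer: -536164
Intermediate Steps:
862*(803 - 1425) = 862*(-622) = -536164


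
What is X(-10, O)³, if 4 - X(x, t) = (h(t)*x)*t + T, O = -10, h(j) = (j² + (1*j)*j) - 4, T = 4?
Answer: -7529536000000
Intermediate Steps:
h(j) = -4 + 2*j² (h(j) = (j² + j*j) - 4 = (j² + j²) - 4 = 2*j² - 4 = -4 + 2*j²)
X(x, t) = -t*x*(-4 + 2*t²) (X(x, t) = 4 - (((-4 + 2*t²)*x)*t + 4) = 4 - ((x*(-4 + 2*t²))*t + 4) = 4 - (t*x*(-4 + 2*t²) + 4) = 4 - (4 + t*x*(-4 + 2*t²)) = 4 + (-4 - t*x*(-4 + 2*t²)) = -t*x*(-4 + 2*t²))
X(-10, O)³ = (2*(-10)*(-10)*(2 - 1*(-10)²))³ = (2*(-10)*(-10)*(2 - 1*100))³ = (2*(-10)*(-10)*(2 - 100))³ = (2*(-10)*(-10)*(-98))³ = (-19600)³ = -7529536000000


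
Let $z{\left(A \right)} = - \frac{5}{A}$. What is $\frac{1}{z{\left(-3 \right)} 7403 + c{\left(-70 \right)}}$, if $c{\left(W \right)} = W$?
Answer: $\frac{3}{36805} \approx 8.1511 \cdot 10^{-5}$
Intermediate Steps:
$\frac{1}{z{\left(-3 \right)} 7403 + c{\left(-70 \right)}} = \frac{1}{- \frac{5}{-3} \cdot 7403 - 70} = \frac{1}{\left(-5\right) \left(- \frac{1}{3}\right) 7403 - 70} = \frac{1}{\frac{5}{3} \cdot 7403 - 70} = \frac{1}{\frac{37015}{3} - 70} = \frac{1}{\frac{36805}{3}} = \frac{3}{36805}$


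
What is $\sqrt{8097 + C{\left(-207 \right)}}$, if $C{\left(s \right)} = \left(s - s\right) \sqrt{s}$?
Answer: $\sqrt{8097} \approx 89.983$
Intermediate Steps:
$C{\left(s \right)} = 0$ ($C{\left(s \right)} = 0 \sqrt{s} = 0$)
$\sqrt{8097 + C{\left(-207 \right)}} = \sqrt{8097 + 0} = \sqrt{8097}$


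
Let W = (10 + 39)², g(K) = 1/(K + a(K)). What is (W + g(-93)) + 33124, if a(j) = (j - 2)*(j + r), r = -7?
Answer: 334183676/9407 ≈ 35525.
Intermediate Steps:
a(j) = (-7 + j)*(-2 + j) (a(j) = (j - 2)*(j - 7) = (-2 + j)*(-7 + j) = (-7 + j)*(-2 + j))
g(K) = 1/(14 + K² - 8*K) (g(K) = 1/(K + (14 + K² - 9*K)) = 1/(14 + K² - 8*K))
W = 2401 (W = 49² = 2401)
(W + g(-93)) + 33124 = (2401 + 1/(14 + (-93)² - 8*(-93))) + 33124 = (2401 + 1/(14 + 8649 + 744)) + 33124 = (2401 + 1/9407) + 33124 = 22586208/9407 + 33124 = 334183676/9407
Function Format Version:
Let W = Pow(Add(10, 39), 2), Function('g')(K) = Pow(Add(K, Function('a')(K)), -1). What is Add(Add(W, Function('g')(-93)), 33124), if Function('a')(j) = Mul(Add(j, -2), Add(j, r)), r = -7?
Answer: Rational(334183676, 9407) ≈ 35525.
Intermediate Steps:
Function('a')(j) = Mul(Add(-7, j), Add(-2, j)) (Function('a')(j) = Mul(Add(j, -2), Add(j, -7)) = Mul(Add(-2, j), Add(-7, j)) = Mul(Add(-7, j), Add(-2, j)))
Function('g')(K) = Pow(Add(14, Pow(K, 2), Mul(-8, K)), -1) (Function('g')(K) = Pow(Add(K, Add(14, Pow(K, 2), Mul(-9, K))), -1) = Pow(Add(14, Pow(K, 2), Mul(-8, K)), -1))
W = 2401 (W = Pow(49, 2) = 2401)
Add(Add(W, Function('g')(-93)), 33124) = Add(Add(2401, Pow(Add(14, Pow(-93, 2), Mul(-8, -93)), -1)), 33124) = Add(Add(2401, Pow(Add(14, 8649, 744), -1)), 33124) = Add(Add(2401, Pow(9407, -1)), 33124) = Add(Add(2401, Rational(1, 9407)), 33124) = Add(Rational(22586208, 9407), 33124) = Rational(334183676, 9407)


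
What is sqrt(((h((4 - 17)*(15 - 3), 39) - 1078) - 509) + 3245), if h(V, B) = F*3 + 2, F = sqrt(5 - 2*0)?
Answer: sqrt(1660 + 3*sqrt(5)) ≈ 40.825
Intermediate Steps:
F = sqrt(5) (F = sqrt(5 + 0) = sqrt(5) ≈ 2.2361)
h(V, B) = 2 + 3*sqrt(5) (h(V, B) = sqrt(5)*3 + 2 = 3*sqrt(5) + 2 = 2 + 3*sqrt(5))
sqrt(((h((4 - 17)*(15 - 3), 39) - 1078) - 509) + 3245) = sqrt((((2 + 3*sqrt(5)) - 1078) - 509) + 3245) = sqrt(((-1076 + 3*sqrt(5)) - 509) + 3245) = sqrt((-1585 + 3*sqrt(5)) + 3245) = sqrt(1660 + 3*sqrt(5))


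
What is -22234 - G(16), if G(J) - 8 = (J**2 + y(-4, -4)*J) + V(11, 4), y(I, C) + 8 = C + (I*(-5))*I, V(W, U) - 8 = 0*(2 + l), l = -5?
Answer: -21034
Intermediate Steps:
V(W, U) = 8 (V(W, U) = 8 + 0*(2 - 5) = 8 + 0*(-3) = 8 + 0 = 8)
y(I, C) = -8 + C - 5*I**2 (y(I, C) = -8 + (C + (I*(-5))*I) = -8 + (C + (-5*I)*I) = -8 + (C - 5*I**2) = -8 + C - 5*I**2)
G(J) = 16 + J**2 - 92*J (G(J) = 8 + ((J**2 + (-8 - 4 - 5*(-4)**2)*J) + 8) = 8 + ((J**2 + (-8 - 4 - 5*16)*J) + 8) = 8 + ((J**2 + (-8 - 4 - 80)*J) + 8) = 8 + ((J**2 - 92*J) + 8) = 8 + (8 + J**2 - 92*J) = 16 + J**2 - 92*J)
-22234 - G(16) = -22234 - (16 + 16**2 - 92*16) = -22234 - (16 + 256 - 1472) = -22234 - 1*(-1200) = -22234 + 1200 = -21034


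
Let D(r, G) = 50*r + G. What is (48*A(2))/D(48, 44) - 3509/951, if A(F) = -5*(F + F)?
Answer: -2372239/581061 ≈ -4.0826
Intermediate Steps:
D(r, G) = G + 50*r
A(F) = -10*F
(48*A(2))/D(48, 44) - 3509/951 = (48*(-10*2))/(44 + 50*48) - 3509/951 = (48*(-20))/(44 + 2400) - 3509*1/951 = -960/2444 - 3509/951 = -960*1/2444 - 3509/951 = -240/611 - 3509/951 = -2372239/581061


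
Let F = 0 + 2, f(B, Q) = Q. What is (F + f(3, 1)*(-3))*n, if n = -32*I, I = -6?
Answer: -192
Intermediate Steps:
F = 2
n = 192 (n = -32*(-6) = 192)
(F + f(3, 1)*(-3))*n = (2 + 1*(-3))*192 = (2 - 3)*192 = -1*192 = -192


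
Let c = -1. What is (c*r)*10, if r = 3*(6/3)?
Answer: -60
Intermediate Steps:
r = 6 (r = 3*(6*(⅓)) = 3*2 = 6)
(c*r)*10 = -1*6*10 = -6*10 = -60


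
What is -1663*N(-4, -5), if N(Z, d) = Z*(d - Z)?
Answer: -6652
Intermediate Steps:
-1663*N(-4, -5) = -(-6652)*(-5 - 1*(-4)) = -(-6652)*(-5 + 4) = -(-6652)*(-1) = -1663*4 = -6652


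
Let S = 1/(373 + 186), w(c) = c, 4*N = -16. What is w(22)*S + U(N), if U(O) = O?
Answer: -2214/559 ≈ -3.9606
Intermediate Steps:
N = -4 (N = (¼)*(-16) = -4)
S = 1/559 ≈ 0.0017889
w(22)*S + U(N) = 22*(1/559) - 4 = 22/559 - 4 = -2214/559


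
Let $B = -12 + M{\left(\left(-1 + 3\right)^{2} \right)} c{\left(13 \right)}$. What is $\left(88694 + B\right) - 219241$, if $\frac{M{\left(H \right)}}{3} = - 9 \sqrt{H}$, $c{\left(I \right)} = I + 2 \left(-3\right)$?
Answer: $-130937$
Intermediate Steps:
$c{\left(I \right)} = -6 + I$ ($c{\left(I \right)} = I - 6 = -6 + I$)
$M{\left(H \right)} = - 27 \sqrt{H}$ ($M{\left(H \right)} = 3 \left(- 9 \sqrt{H}\right) = - 27 \sqrt{H}$)
$B = -390$ ($B = -12 + - 27 \sqrt{\left(-1 + 3\right)^{2}} \left(-6 + 13\right) = -12 + - 27 \sqrt{2^{2}} \cdot 7 = -12 + - 27 \sqrt{4} \cdot 7 = -12 + \left(-27\right) 2 \cdot 7 = -12 - 378 = -390$)
$\left(88694 + B\right) - 219241 = \left(88694 - 390\right) - 219241 = 88304 - 219241 = -130937$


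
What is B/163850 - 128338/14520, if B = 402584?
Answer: -759133081/118955100 ≈ -6.3817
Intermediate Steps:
B/163850 - 128338/14520 = 402584/163850 - 128338/14520 = 402584*(1/163850) - 128338*1/14520 = 201292/81925 - 64169/7260 = -759133081/118955100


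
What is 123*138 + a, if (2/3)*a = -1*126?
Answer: 16785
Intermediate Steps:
a = -189 (a = 3*(-1*126)/2 = (3/2)*(-126) = -189)
123*138 + a = 123*138 - 189 = 16974 - 189 = 16785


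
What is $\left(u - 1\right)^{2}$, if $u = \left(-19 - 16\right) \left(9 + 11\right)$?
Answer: $491401$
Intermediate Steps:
$u = -700$ ($u = \left(-35\right) 20 = -700$)
$\left(u - 1\right)^{2} = \left(-700 - 1\right)^{2} = \left(-701\right)^{2} = 491401$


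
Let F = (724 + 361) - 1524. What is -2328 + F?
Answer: -2767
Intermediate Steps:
F = -439 (F = 1085 - 1524 = -439)
-2328 + F = -2328 - 439 = -2767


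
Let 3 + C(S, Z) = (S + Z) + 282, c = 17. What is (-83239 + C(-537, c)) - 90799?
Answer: -174279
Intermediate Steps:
C(S, Z) = 279 + S + Z (C(S, Z) = -3 + ((S + Z) + 282) = -3 + (282 + S + Z) = 279 + S + Z)
(-83239 + C(-537, c)) - 90799 = (-83239 + (279 - 537 + 17)) - 90799 = (-83239 - 241) - 90799 = -83480 - 90799 = -174279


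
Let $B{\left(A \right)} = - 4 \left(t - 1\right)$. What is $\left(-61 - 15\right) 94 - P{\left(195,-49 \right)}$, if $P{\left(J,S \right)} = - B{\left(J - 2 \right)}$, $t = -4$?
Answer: $-7124$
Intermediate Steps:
$B{\left(A \right)} = 20$ ($B{\left(A \right)} = - 4 \left(-4 - 1\right) = \left(-4\right) \left(-5\right) = 20$)
$P{\left(J,S \right)} = -20$ ($P{\left(J,S \right)} = \left(-1\right) 20 = -20$)
$\left(-61 - 15\right) 94 - P{\left(195,-49 \right)} = \left(-61 - 15\right) 94 - -20 = \left(-76\right) 94 + 20 = -7144 + 20 = -7124$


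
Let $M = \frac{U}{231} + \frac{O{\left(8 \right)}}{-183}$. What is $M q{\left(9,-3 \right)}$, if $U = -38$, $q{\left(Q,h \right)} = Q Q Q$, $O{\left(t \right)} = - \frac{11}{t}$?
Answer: $- \frac{4300371}{37576} \approx -114.44$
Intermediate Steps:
$q{\left(Q,h \right)} = Q^{3}$ ($q{\left(Q,h \right)} = Q^{2} Q = Q^{3}$)
$M = - \frac{5899}{37576}$ ($M = - \frac{38}{231} + \frac{\left(-11\right) \frac{1}{8}}{-183} = \left(-38\right) \frac{1}{231} + \left(-11\right) \frac{1}{8} \left(- \frac{1}{183}\right) = - \frac{38}{231} - - \frac{11}{1464} = - \frac{38}{231} + \frac{11}{1464} = - \frac{5899}{37576} \approx -0.15699$)
$M q{\left(9,-3 \right)} = - \frac{5899 \cdot 9^{3}}{37576} = \left(- \frac{5899}{37576}\right) 729 = - \frac{4300371}{37576}$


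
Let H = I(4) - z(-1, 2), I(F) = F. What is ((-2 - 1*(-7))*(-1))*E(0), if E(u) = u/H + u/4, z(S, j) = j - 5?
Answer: 0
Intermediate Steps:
z(S, j) = -5 + j
H = 7 (H = 4 - (-5 + 2) = 4 - 1*(-3) = 4 + 3 = 7)
E(u) = 11*u/28 (E(u) = u/7 + u/4 = 11*u/28)
((-2 - 1*(-7))*(-1))*E(0) = ((-2 - 1*(-7))*(-1))*((11/28)*0) = ((-2 + 7)*(-1))*0 = (5*(-1))*0 = -5*0 = 0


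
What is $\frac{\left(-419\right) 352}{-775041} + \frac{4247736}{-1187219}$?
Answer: $- \frac{3117069001304}{920143400979} \approx -3.3876$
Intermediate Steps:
$\frac{\left(-419\right) 352}{-775041} + \frac{4247736}{-1187219} = \left(-147488\right) \left(- \frac{1}{775041}\right) + 4247736 \left(- \frac{1}{1187219}\right) = \frac{147488}{775041} - \frac{4247736}{1187219} = - \frac{3117069001304}{920143400979}$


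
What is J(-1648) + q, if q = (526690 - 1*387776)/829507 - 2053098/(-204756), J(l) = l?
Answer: -46362597920591/28307755882 ≈ -1637.8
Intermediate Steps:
q = 288583772945/28307755882 (q = (526690 - 387776)*(1/829507) - 2053098*(-1/204756) = 138914*(1/829507) + 342183/34126 = 138914/829507 + 342183/34126 = 288583772945/28307755882 ≈ 10.195)
J(-1648) + q = -1648 + 288583772945/28307755882 = -46362597920591/28307755882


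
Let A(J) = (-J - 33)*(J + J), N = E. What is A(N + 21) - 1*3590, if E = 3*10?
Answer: -12158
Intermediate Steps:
E = 30
N = 30
A(J) = 2*J*(-33 - J) (A(J) = (-33 - J)*(2*J) = 2*J*(-33 - J))
A(N + 21) - 1*3590 = -2*(30 + 21)*(33 + (30 + 21)) - 1*3590 = -2*51*(33 + 51) - 3590 = -2*51*84 - 3590 = -8568 - 3590 = -12158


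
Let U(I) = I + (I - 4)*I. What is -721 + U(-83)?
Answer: 6417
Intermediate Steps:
U(I) = I + I*(-4 + I) (U(I) = I + (-4 + I)*I = I + I*(-4 + I))
-721 + U(-83) = -721 - 83*(-3 - 83) = -721 - 83*(-86) = -721 + 7138 = 6417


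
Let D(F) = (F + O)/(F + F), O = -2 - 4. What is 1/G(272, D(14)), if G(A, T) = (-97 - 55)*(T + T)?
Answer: -7/608 ≈ -0.011513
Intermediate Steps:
O = -6
D(F) = (-6 + F)/(2*F) (D(F) = (F - 6)/(F + F) = (-6 + F)/((2*F)) = (-6 + F)*(1/(2*F)) = (-6 + F)/(2*F))
G(A, T) = -304*T
1/G(272, D(14)) = 1/(-152*(-6 + 14)/14) = 1/(-152*8/14) = 1/(-304*2/7) = 1/(-608/7) = -7/608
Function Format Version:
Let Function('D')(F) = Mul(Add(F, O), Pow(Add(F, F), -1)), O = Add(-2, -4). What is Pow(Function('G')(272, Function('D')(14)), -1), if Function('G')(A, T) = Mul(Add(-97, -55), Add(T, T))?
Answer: Rational(-7, 608) ≈ -0.011513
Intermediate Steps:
O = -6
Function('D')(F) = Mul(Rational(1, 2), Pow(F, -1), Add(-6, F)) (Function('D')(F) = Mul(Add(F, -6), Pow(Add(F, F), -1)) = Mul(Add(-6, F), Pow(Mul(2, F), -1)) = Mul(Add(-6, F), Mul(Rational(1, 2), Pow(F, -1))) = Mul(Rational(1, 2), Pow(F, -1), Add(-6, F)))
Function('G')(A, T) = Mul(-304, T) (Function('G')(A, T) = Mul(-152, Mul(2, T)) = Mul(-304, T))
Pow(Function('G')(272, Function('D')(14)), -1) = Pow(Mul(-304, Mul(Rational(1, 2), Pow(14, -1), Add(-6, 14))), -1) = Pow(Mul(-304, Mul(Rational(1, 2), Rational(1, 14), 8)), -1) = Pow(Mul(-304, Rational(2, 7)), -1) = Pow(Rational(-608, 7), -1) = Rational(-7, 608)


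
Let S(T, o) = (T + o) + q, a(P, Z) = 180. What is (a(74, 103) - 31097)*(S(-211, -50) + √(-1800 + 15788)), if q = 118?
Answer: 4421131 - 61834*√3497 ≈ 7.6455e+5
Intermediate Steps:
S(T, o) = 118 + T + o (S(T, o) = (T + o) + 118 = 118 + T + o)
(a(74, 103) - 31097)*(S(-211, -50) + √(-1800 + 15788)) = (180 - 31097)*((118 - 211 - 50) + √(-1800 + 15788)) = -30917*(-143 + √13988) = -30917*(-143 + 2*√3497) = 4421131 - 61834*√3497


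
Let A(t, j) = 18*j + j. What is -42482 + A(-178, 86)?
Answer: -40848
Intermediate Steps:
A(t, j) = 19*j
-42482 + A(-178, 86) = -42482 + 19*86 = -42482 + 1634 = -40848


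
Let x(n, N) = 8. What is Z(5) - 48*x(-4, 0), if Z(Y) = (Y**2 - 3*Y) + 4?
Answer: -370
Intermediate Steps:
Z(Y) = 4 + Y**2 - 3*Y
Z(5) - 48*x(-4, 0) = (4 + 5**2 - 3*5) - 48*8 = (4 + 25 - 15) - 384 = 14 - 384 = -370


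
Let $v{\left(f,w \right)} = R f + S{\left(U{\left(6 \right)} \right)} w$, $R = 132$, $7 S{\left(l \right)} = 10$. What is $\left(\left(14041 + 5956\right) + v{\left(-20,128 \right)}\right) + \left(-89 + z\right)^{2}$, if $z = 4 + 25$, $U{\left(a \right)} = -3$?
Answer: $\frac{147979}{7} \approx 21140.0$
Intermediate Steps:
$z = 29$
$S{\left(l \right)} = \frac{10}{7}$ ($S{\left(l \right)} = \frac{1}{7} \cdot 10 = \frac{10}{7}$)
$v{\left(f,w \right)} = 132 f + \frac{10 w}{7}$
$\left(\left(14041 + 5956\right) + v{\left(-20,128 \right)}\right) + \left(-89 + z\right)^{2} = \left(\left(14041 + 5956\right) + \left(132 \left(-20\right) + \frac{10}{7} \cdot 128\right)\right) + \left(-89 + 29\right)^{2} = \left(19997 + \left(-2640 + \frac{1280}{7}\right)\right) + \left(-60\right)^{2} = \left(19997 - \frac{17200}{7}\right) + 3600 = \frac{122779}{7} + 3600 = \frac{147979}{7}$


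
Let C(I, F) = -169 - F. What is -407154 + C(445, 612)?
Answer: -407935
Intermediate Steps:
-407154 + C(445, 612) = -407154 + (-169 - 1*612) = -407154 + (-169 - 612) = -407154 - 781 = -407935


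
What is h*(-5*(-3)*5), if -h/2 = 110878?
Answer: -16631700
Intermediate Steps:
h = -221756 (h = -2*110878 = -221756)
h*(-5*(-3)*5) = -221756*(-5*(-3))*5 = -3326340*5 = -221756*75 = -16631700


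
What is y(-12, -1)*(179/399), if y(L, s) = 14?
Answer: 358/57 ≈ 6.2807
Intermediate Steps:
y(-12, -1)*(179/399) = 14*(179/399) = 358/57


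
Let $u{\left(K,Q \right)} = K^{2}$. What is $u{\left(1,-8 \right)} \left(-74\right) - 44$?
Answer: $-118$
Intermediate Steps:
$u{\left(1,-8 \right)} \left(-74\right) - 44 = 1^{2} \left(-74\right) - 44 = 1 \left(-74\right) - 44 = -74 - 44 = -118$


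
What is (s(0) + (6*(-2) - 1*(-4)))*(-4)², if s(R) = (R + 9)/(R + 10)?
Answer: -568/5 ≈ -113.60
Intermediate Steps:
s(R) = (9 + R)/(10 + R)
(s(0) + (6*(-2) - 1*(-4)))*(-4)² = ((9 + 0)/(10 + 0) + (6*(-2) - 1*(-4)))*(-4)² = (9/10 + (-12 + 4))*16 = ((⅒)*9 - 8)*16 = (9/10 - 8)*16 = -71/10*16 = -568/5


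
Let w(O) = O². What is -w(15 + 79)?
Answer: -8836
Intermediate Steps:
-w(15 + 79) = -(15 + 79)² = -1*94² = -1*8836 = -8836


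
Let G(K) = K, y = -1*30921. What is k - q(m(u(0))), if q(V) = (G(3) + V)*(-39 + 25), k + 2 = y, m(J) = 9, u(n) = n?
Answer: -30755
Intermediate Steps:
y = -30921
k = -30923 (k = -2 - 30921 = -30923)
q(V) = -42 - 14*V (q(V) = (3 + V)*(-39 + 25) = (3 + V)*(-14) = -42 - 14*V)
k - q(m(u(0))) = -30923 - (-42 - 14*9) = -30923 - (-42 - 126) = -30923 - 1*(-168) = -30923 + 168 = -30755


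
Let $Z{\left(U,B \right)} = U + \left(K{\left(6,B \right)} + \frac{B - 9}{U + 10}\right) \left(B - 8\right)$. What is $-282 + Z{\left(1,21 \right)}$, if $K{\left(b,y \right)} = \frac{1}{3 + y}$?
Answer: $- \frac{70297}{264} \approx -266.28$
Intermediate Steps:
$Z{\left(U,B \right)} = U + \left(-8 + B\right) \left(\frac{1}{3 + B} + \frac{-9 + B}{10 + U}\right)$ ($Z{\left(U,B \right)} = U + \left(\frac{1}{3 + B} + \frac{B - 9}{U + 10}\right) \left(B - 8\right) = U + \left(\frac{1}{3 + B} + \frac{-9 + B}{10 + U}\right) \left(-8 + B\right) = U + \left(-8 + B\right) \left(\frac{1}{3 + B} + \frac{-9 + B}{10 + U}\right)$)
$-282 + Z{\left(1,21 \right)} = -282 + \frac{-80 - 8 + 10 \cdot 21 + 21 \cdot 1 + \left(3 + 21\right) \left(72 + 21^{2} + 1^{2} - 357 + 10 \cdot 1\right)}{\left(3 + 21\right) \left(10 + 1\right)} = -282 + \frac{-80 - 8 + 210 + 21 + 24 \left(72 + 441 + 1 - 357 + 10\right)}{24 \cdot 11} = -282 + \frac{1}{24} \cdot \frac{1}{11} \left(-80 - 8 + 210 + 21 + 24 \cdot 167\right) = -282 + \frac{1}{24} \cdot \frac{1}{11} \left(-80 - 8 + 210 + 21 + 4008\right) = -282 + \frac{1}{24} \cdot \frac{1}{11} \cdot 4151 = -282 + \frac{4151}{264} = - \frac{70297}{264}$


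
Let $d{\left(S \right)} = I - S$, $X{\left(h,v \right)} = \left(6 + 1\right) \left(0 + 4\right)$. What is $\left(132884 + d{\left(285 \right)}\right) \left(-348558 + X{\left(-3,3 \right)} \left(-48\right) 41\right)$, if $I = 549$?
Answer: $-53746787976$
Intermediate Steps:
$X{\left(h,v \right)} = 28$ ($X{\left(h,v \right)} = 7 \cdot 4 = 28$)
$d{\left(S \right)} = 549 - S$
$\left(132884 + d{\left(285 \right)}\right) \left(-348558 + X{\left(-3,3 \right)} \left(-48\right) 41\right) = \left(132884 + \left(549 - 285\right)\right) \left(-348558 + 28 \left(-48\right) 41\right) = \left(132884 + \left(549 - 285\right)\right) \left(-348558 - 55104\right) = \left(132884 + 264\right) \left(-348558 - 55104\right) = 133148 \left(-403662\right) = -53746787976$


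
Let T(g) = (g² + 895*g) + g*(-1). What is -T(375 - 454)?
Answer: 64385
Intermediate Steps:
T(g) = g² + 894*g (T(g) = (g² + 895*g) - g = g² + 894*g)
-T(375 - 454) = -(375 - 454)*(894 + (375 - 454)) = -(-79)*(894 - 79) = -(-79)*815 = -1*(-64385) = 64385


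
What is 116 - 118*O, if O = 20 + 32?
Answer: -6020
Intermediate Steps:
O = 52
116 - 118*O = 116 - 118*52 = 116 - 6136 = -6020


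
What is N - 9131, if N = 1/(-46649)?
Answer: -425952020/46649 ≈ -9131.0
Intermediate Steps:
N = -1/46649 ≈ -2.1437e-5
N - 9131 = -1/46649 - 9131 = -425952020/46649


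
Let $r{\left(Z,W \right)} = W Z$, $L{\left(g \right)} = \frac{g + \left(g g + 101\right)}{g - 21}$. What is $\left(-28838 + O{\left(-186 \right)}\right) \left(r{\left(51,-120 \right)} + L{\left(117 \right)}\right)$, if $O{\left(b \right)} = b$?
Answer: $\frac{520266991}{3} \approx 1.7342 \cdot 10^{8}$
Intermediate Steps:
$L{\left(g \right)} = \frac{101 + g + g^{2}}{-21 + g}$ ($L{\left(g \right)} = \frac{g + \left(g^{2} + 101\right)}{-21 + g} = \frac{g + \left(101 + g^{2}\right)}{-21 + g} = \frac{101 + g + g^{2}}{-21 + g}$)
$\left(-28838 + O{\left(-186 \right)}\right) \left(r{\left(51,-120 \right)} + L{\left(117 \right)}\right) = \left(-28838 - 186\right) \left(\left(-120\right) 51 + \frac{101 + 117 + 117^{2}}{-21 + 117}\right) = - 29024 \left(-6120 + \frac{101 + 117 + 13689}{96}\right) = - 29024 \left(-6120 + \frac{1}{96} \cdot 13907\right) = - 29024 \left(-6120 + \frac{13907}{96}\right) = \left(-29024\right) \left(- \frac{573613}{96}\right) = \frac{520266991}{3}$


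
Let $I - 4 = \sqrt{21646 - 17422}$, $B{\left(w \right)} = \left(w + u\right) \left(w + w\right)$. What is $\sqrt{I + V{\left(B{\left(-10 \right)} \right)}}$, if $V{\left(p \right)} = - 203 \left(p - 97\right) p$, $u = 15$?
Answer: $2 \sqrt{-999774 + 2 \sqrt{66}} \approx 1999.8 i$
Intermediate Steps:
$B{\left(w \right)} = 2 w \left(15 + w\right)$ ($B{\left(w \right)} = \left(w + 15\right) \left(w + w\right) = \left(15 + w\right) 2 w = 2 w \left(15 + w\right)$)
$I = 4 + 8 \sqrt{66}$ ($I = 4 + \sqrt{21646 - 17422} = 4 + \sqrt{4224} = 4 + 8 \sqrt{66} \approx 68.992$)
$V{\left(p \right)} = p \left(19691 - 203 p\right)$ ($V{\left(p \right)} = - 203 \left(-97 + p\right) p = \left(19691 - 203 p\right) p = p \left(19691 - 203 p\right)$)
$\sqrt{I + V{\left(B{\left(-10 \right)} \right)}} = \sqrt{\left(4 + 8 \sqrt{66}\right) + 203 \cdot 2 \left(-10\right) \left(15 - 10\right) \left(97 - 2 \left(-10\right) \left(15 - 10\right)\right)} = \sqrt{\left(4 + 8 \sqrt{66}\right) + 203 \cdot 2 \left(-10\right) 5 \left(97 - 2 \left(-10\right) 5\right)} = \sqrt{\left(4 + 8 \sqrt{66}\right) + 203 \left(-100\right) \left(97 - -100\right)} = \sqrt{\left(4 + 8 \sqrt{66}\right) + 203 \left(-100\right) \left(97 + 100\right)} = \sqrt{\left(4 + 8 \sqrt{66}\right) + 203 \left(-100\right) 197} = \sqrt{\left(4 + 8 \sqrt{66}\right) - 3999100} = \sqrt{-3999096 + 8 \sqrt{66}}$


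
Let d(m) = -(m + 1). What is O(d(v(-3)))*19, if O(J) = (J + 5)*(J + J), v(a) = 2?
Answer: -228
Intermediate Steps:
d(m) = -1 - m (d(m) = -(1 + m) = -1 - m)
O(J) = 2*J*(5 + J) (O(J) = (5 + J)*(2*J) = 2*J*(5 + J))
O(d(v(-3)))*19 = (2*(-1 - 1*2)*(5 + (-1 - 1*2)))*19 = (2*(-1 - 2)*(5 + (-1 - 2)))*19 = (2*(-3)*(5 - 3))*19 = (2*(-3)*2)*19 = -12*19 = -228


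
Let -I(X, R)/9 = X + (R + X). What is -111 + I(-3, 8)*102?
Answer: -1947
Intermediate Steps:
I(X, R) = -18*X - 9*R (I(X, R) = -9*(X + (R + X)) = -9*(R + 2*X) = -18*X - 9*R)
-111 + I(-3, 8)*102 = -111 + (-18*(-3) - 9*8)*102 = -111 + (54 - 72)*102 = -111 - 18*102 = -111 - 1836 = -1947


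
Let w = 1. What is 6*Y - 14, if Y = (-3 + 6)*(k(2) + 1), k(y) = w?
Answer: 22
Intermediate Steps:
k(y) = 1
Y = 6 (Y = (-3 + 6)*(1 + 1) = 3*2 = 6)
6*Y - 14 = 6*6 - 14 = 36 - 14 = 22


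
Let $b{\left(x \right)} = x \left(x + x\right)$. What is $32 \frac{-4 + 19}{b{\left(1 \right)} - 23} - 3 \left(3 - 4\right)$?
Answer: $- \frac{139}{7} \approx -19.857$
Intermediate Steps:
$b{\left(x \right)} = 2 x^{2}$ ($b{\left(x \right)} = x 2 x = 2 x^{2}$)
$32 \frac{-4 + 19}{b{\left(1 \right)} - 23} - 3 \left(3 - 4\right) = 32 \frac{-4 + 19}{2 \cdot 1^{2} - 23} - 3 \left(3 - 4\right) = 32 \frac{15}{2 \cdot 1 - 23} - 3 \left(3 - 4\right) = 32 \frac{15}{2 - 23} - 3 \left(3 - 4\right) = 32 \frac{15}{-21} - -3 = 32 \cdot 15 \left(- \frac{1}{21}\right) + 3 = 32 \left(- \frac{5}{7}\right) + 3 = - \frac{160}{7} + 3 = - \frac{139}{7}$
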